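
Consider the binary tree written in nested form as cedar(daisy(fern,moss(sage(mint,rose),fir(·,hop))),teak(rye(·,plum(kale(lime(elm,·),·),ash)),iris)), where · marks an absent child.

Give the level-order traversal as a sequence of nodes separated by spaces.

Level-order visits nodes level by level from the root, left to right within each level.
Level 0: cedar
Level 1: daisy, teak
Level 2: fern, moss, rye, iris
Level 3: sage, fir, plum
Level 4: mint, rose, hop, kale, ash
Level 5: lime
Level 6: elm

cedar daisy teak fern moss rye iris sage fir plum mint rose hop kale ash lime elm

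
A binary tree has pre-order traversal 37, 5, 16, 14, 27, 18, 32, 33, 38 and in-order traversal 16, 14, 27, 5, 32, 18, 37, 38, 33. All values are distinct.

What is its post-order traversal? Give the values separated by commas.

The first element of pre-order is the root; it splits in-order into left and right subtrees.
Root 37: left subtree has 6 nodes {16, 14, 27, 5, 32, 18}, right has 2 {38, 33}.
  Root 5: left subtree has 3 nodes {16, 14, 27}, right has 2 {32, 18}.
    Root 16: left subtree has 0 nodes { }, right has 2 {14, 27}.
      Root 14: left subtree has 0 nodes { }, right has 1 {27}.
    Root 18: left subtree has 1 node {32}, right has 0 { }.
  Root 33: left subtree has 1 node {38}, right has 0 { }.

27, 14, 16, 32, 18, 5, 38, 33, 37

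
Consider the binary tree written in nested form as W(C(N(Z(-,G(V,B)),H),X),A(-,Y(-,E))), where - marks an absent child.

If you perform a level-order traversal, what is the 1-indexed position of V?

11

Level-order visits nodes level by level from the root, left to right within each level.
Level 0: W
Level 1: C, A
Level 2: N, X, Y
Level 3: Z, H, E
Level 4: G
Level 5: V, B
Full level-order sequence: W, C, A, N, X, Y, Z, H, E, G, V, B.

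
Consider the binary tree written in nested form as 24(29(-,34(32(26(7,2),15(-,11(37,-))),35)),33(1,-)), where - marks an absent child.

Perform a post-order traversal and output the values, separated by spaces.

7 2 26 37 11 15 32 35 34 29 1 33 24

Post-order visits the left subtree, then the right subtree, then the node.
At 24: go left to 29.
  At 29: no left child.
  At 29: go right to 34.
    At 34: go left to 32.
      At 32: go left to 26.
        At 26: go left to 7.
          7 is a leaf — visit 7.
        At 26: go right to 2.
          2 is a leaf — visit 2.
        Visit 26.
      At 32: go right to 15.
        At 15: no left child.
        At 15: go right to 11.
          At 11: go left to 37.
            37 is a leaf — visit 37.
          At 11: no right child.
          Visit 11.
        Visit 15.
      Visit 32.
    At 34: go right to 35.
      35 is a leaf — visit 35.
    Visit 34.
  Visit 29.
At 24: go right to 33.
  At 33: go left to 1.
    1 is a leaf — visit 1.
  At 33: no right child.
  Visit 33.
Visit 24.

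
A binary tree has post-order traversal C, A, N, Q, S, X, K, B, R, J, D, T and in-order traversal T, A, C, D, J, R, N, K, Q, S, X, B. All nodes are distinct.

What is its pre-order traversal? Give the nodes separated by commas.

T, D, A, C, J, R, B, K, N, X, S, Q

The last element of post-order is the root; it splits in-order into left and right subtrees.
Root T: left subtree has 0 nodes { }, right has 11 {A, C, D, J, R, N, K, Q, S, X, B}.
  Root D: left subtree has 2 nodes {A, C}, right has 8 {J, R, N, K, Q, S, X, B}.
    Root A: left subtree has 0 nodes { }, right has 1 {C}.
    Root J: left subtree has 0 nodes { }, right has 7 {R, N, K, Q, S, X, B}.
      Root R: left subtree has 0 nodes { }, right has 6 {N, K, Q, S, X, B}.
        Root B: left subtree has 5 nodes {N, K, Q, S, X}, right has 0 { }.
          Root K: left subtree has 1 node {N}, right has 3 {Q, S, X}.
            Root X: left subtree has 2 nodes {Q, S}, right has 0 { }.
              Root S: left subtree has 1 node {Q}, right has 0 { }.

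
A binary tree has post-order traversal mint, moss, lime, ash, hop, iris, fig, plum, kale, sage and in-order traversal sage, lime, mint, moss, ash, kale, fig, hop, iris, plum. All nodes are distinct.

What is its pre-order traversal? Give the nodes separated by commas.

sage, kale, ash, lime, moss, mint, plum, fig, iris, hop

The last element of post-order is the root; it splits in-order into left and right subtrees.
Root sage: left subtree has 0 nodes { }, right has 9 {lime, mint, moss, ash, kale, fig, hop, iris, plum}.
  Root kale: left subtree has 4 nodes {lime, mint, moss, ash}, right has 4 {fig, hop, iris, plum}.
    Root ash: left subtree has 3 nodes {lime, mint, moss}, right has 0 { }.
      Root lime: left subtree has 0 nodes { }, right has 2 {mint, moss}.
        Root moss: left subtree has 1 node {mint}, right has 0 { }.
    Root plum: left subtree has 3 nodes {fig, hop, iris}, right has 0 { }.
      Root fig: left subtree has 0 nodes { }, right has 2 {hop, iris}.
        Root iris: left subtree has 1 node {hop}, right has 0 { }.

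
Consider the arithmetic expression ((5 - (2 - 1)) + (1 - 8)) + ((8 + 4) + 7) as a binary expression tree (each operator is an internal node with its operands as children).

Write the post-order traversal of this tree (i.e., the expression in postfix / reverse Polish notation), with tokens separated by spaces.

5 2 1 - - 1 8 - + 8 4 + 7 + +

Post-order on an expression tree gives postfix notation: for each operator, emit left operand, right operand, then the operator.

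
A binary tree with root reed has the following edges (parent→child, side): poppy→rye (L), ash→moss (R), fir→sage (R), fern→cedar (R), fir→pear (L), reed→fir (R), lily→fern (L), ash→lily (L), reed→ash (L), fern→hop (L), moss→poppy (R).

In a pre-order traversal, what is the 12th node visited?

sage

Pre-order visits the node, then its left subtree, then its right subtree.
Visit reed.
At reed: go left to ash.
  Visit ash.
  At ash: go left to lily.
    Visit lily.
    At lily: go left to fern.
      Visit fern.
      At fern: go left to hop.
        hop is a leaf — visit hop.
      At fern: go right to cedar.
        cedar is a leaf — visit cedar.
    At lily: no right child.
  At ash: go right to moss.
    Visit moss.
    At moss: no left child.
    At moss: go right to poppy.
      Visit poppy.
      At poppy: go left to rye.
        rye is a leaf — visit rye.
      At poppy: no right child.
At reed: go right to fir.
  Visit fir.
  At fir: go left to pear.
    pear is a leaf — visit pear.
  At fir: go right to sage.
    sage is a leaf — visit sage.
Full pre-order sequence: reed, ash, lily, fern, hop, cedar, moss, poppy, rye, fir, pear, sage.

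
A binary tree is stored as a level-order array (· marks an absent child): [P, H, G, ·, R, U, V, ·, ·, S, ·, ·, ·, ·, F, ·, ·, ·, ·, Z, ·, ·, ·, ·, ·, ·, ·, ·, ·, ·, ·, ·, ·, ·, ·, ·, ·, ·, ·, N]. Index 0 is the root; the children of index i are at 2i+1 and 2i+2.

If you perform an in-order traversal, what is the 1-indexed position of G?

In-order visits the left subtree, then the node, then the right subtree.
At P: go left to H.
  At H: no left child.
  Visit H.
  At H: go right to R.
    At R: go left to S.
      At S: go left to Z.
        At Z: go left to N.
          N is a leaf — visit N.
        Visit Z.
        At Z: no right child.
      Visit S.
      At S: no right child.
    Visit R.
    At R: no right child.
Visit P.
At P: go right to G.
  At G: go left to U.
    U is a leaf — visit U.
  Visit G.
  At G: go right to V.
    At V: no left child.
    Visit V.
    At V: go right to F.
      F is a leaf — visit F.
Full in-order sequence: H, N, Z, S, R, P, U, G, V, F.

8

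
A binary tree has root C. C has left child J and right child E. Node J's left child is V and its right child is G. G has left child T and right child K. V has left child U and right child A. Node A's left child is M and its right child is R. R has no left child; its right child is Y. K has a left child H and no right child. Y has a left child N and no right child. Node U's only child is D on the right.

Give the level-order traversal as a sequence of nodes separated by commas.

C, J, E, V, G, U, A, T, K, D, M, R, H, Y, N

Level-order visits nodes level by level from the root, left to right within each level.
Level 0: C
Level 1: J, E
Level 2: V, G
Level 3: U, A, T, K
Level 4: D, M, R, H
Level 5: Y
Level 6: N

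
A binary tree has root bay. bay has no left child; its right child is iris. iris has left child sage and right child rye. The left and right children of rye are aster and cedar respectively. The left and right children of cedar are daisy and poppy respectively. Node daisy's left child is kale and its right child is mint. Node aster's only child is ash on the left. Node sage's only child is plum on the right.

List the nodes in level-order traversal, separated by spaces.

bay iris sage rye plum aster cedar ash daisy poppy kale mint

Level-order visits nodes level by level from the root, left to right within each level.
Level 0: bay
Level 1: iris
Level 2: sage, rye
Level 3: plum, aster, cedar
Level 4: ash, daisy, poppy
Level 5: kale, mint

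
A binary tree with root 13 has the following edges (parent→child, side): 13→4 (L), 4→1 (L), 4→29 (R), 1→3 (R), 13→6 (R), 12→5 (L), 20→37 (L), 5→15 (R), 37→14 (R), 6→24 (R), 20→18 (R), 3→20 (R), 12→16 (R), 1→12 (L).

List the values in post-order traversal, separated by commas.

15, 5, 16, 12, 14, 37, 18, 20, 3, 1, 29, 4, 24, 6, 13

Post-order visits the left subtree, then the right subtree, then the node.
At 13: go left to 4.
  At 4: go left to 1.
    At 1: go left to 12.
      At 12: go left to 5.
        At 5: no left child.
        At 5: go right to 15.
          15 is a leaf — visit 15.
        Visit 5.
      At 12: go right to 16.
        16 is a leaf — visit 16.
      Visit 12.
    At 1: go right to 3.
      At 3: no left child.
      At 3: go right to 20.
        At 20: go left to 37.
          At 37: no left child.
          At 37: go right to 14.
            14 is a leaf — visit 14.
          Visit 37.
        At 20: go right to 18.
          18 is a leaf — visit 18.
        Visit 20.
      Visit 3.
    Visit 1.
  At 4: go right to 29.
    29 is a leaf — visit 29.
  Visit 4.
At 13: go right to 6.
  At 6: no left child.
  At 6: go right to 24.
    24 is a leaf — visit 24.
  Visit 6.
Visit 13.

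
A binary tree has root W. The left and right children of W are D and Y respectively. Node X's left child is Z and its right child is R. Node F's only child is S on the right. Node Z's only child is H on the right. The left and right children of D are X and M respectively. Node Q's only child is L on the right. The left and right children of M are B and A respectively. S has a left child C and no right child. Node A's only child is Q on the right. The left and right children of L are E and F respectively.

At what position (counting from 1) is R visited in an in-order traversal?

4

In-order visits the left subtree, then the node, then the right subtree.
At W: go left to D.
  At D: go left to X.
    At X: go left to Z.
      At Z: no left child.
      Visit Z.
      At Z: go right to H.
        H is a leaf — visit H.
    Visit X.
    At X: go right to R.
      R is a leaf — visit R.
  Visit D.
  At D: go right to M.
    At M: go left to B.
      B is a leaf — visit B.
    Visit M.
    At M: go right to A.
      At A: no left child.
      Visit A.
      At A: go right to Q.
        At Q: no left child.
        Visit Q.
        At Q: go right to L.
          At L: go left to E.
            E is a leaf — visit E.
          Visit L.
          At L: go right to F.
            At F: no left child.
            Visit F.
            At F: go right to S.
              At S: go left to C.
                C is a leaf — visit C.
              Visit S.
              At S: no right child.
Visit W.
At W: go right to Y.
  Y is a leaf — visit Y.
Full in-order sequence: Z, H, X, R, D, B, M, A, Q, E, L, F, C, S, W, Y.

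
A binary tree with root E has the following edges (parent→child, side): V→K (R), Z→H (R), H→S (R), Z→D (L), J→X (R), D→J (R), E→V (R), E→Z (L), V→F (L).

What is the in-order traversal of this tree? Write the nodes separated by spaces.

In-order visits the left subtree, then the node, then the right subtree.
At E: go left to Z.
  At Z: go left to D.
    At D: no left child.
    Visit D.
    At D: go right to J.
      At J: no left child.
      Visit J.
      At J: go right to X.
        X is a leaf — visit X.
  Visit Z.
  At Z: go right to H.
    At H: no left child.
    Visit H.
    At H: go right to S.
      S is a leaf — visit S.
Visit E.
At E: go right to V.
  At V: go left to F.
    F is a leaf — visit F.
  Visit V.
  At V: go right to K.
    K is a leaf — visit K.

D J X Z H S E F V K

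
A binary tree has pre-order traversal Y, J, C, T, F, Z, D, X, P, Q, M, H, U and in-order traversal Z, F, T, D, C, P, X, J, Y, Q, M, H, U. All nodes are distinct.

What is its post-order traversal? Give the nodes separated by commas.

The first element of pre-order is the root; it splits in-order into left and right subtrees.
Root Y: left subtree has 8 nodes {Z, F, T, D, C, P, X, J}, right has 4 {Q, M, H, U}.
  Root J: left subtree has 7 nodes {Z, F, T, D, C, P, X}, right has 0 { }.
    Root C: left subtree has 4 nodes {Z, F, T, D}, right has 2 {P, X}.
      Root T: left subtree has 2 nodes {Z, F}, right has 1 {D}.
        Root F: left subtree has 1 node {Z}, right has 0 { }.
      Root X: left subtree has 1 node {P}, right has 0 { }.
  Root Q: left subtree has 0 nodes { }, right has 3 {M, H, U}.
    Root M: left subtree has 0 nodes { }, right has 2 {H, U}.
      Root H: left subtree has 0 nodes { }, right has 1 {U}.

Z, F, D, T, P, X, C, J, U, H, M, Q, Y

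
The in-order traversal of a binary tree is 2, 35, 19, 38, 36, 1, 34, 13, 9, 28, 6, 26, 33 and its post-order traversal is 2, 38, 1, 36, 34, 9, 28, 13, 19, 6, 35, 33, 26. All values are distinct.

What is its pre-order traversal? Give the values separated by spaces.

The last element of post-order is the root; it splits in-order into left and right subtrees.
Root 26: left subtree has 11 nodes {2, 35, 19, 38, 36, 1, 34, 13, 9, 28, 6}, right has 1 {33}.
  Root 35: left subtree has 1 node {2}, right has 9 {19, 38, 36, 1, 34, 13, 9, 28, 6}.
    Root 6: left subtree has 8 nodes {19, 38, 36, 1, 34, 13, 9, 28}, right has 0 { }.
      Root 19: left subtree has 0 nodes { }, right has 7 {38, 36, 1, 34, 13, 9, 28}.
        Root 13: left subtree has 4 nodes {38, 36, 1, 34}, right has 2 {9, 28}.
          Root 34: left subtree has 3 nodes {38, 36, 1}, right has 0 { }.
            Root 36: left subtree has 1 node {38}, right has 1 {1}.
          Root 28: left subtree has 1 node {9}, right has 0 { }.

26 35 2 6 19 13 34 36 38 1 28 9 33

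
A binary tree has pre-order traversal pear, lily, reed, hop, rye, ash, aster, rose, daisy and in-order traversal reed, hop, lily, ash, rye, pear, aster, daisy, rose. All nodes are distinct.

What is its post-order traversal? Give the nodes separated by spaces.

hop reed ash rye lily daisy rose aster pear

The first element of pre-order is the root; it splits in-order into left and right subtrees.
Root pear: left subtree has 5 nodes {reed, hop, lily, ash, rye}, right has 3 {aster, daisy, rose}.
  Root lily: left subtree has 2 nodes {reed, hop}, right has 2 {ash, rye}.
    Root reed: left subtree has 0 nodes { }, right has 1 {hop}.
    Root rye: left subtree has 1 node {ash}, right has 0 { }.
  Root aster: left subtree has 0 nodes { }, right has 2 {daisy, rose}.
    Root rose: left subtree has 1 node {daisy}, right has 0 { }.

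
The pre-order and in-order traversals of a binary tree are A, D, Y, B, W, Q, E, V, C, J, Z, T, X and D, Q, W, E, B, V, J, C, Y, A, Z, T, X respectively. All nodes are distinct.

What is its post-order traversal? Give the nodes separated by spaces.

Q E W J C V B Y D X T Z A

The first element of pre-order is the root; it splits in-order into left and right subtrees.
Root A: left subtree has 9 nodes {D, Q, W, E, B, V, J, C, Y}, right has 3 {Z, T, X}.
  Root D: left subtree has 0 nodes { }, right has 8 {Q, W, E, B, V, J, C, Y}.
    Root Y: left subtree has 7 nodes {Q, W, E, B, V, J, C}, right has 0 { }.
      Root B: left subtree has 3 nodes {Q, W, E}, right has 3 {V, J, C}.
        Root W: left subtree has 1 node {Q}, right has 1 {E}.
        Root V: left subtree has 0 nodes { }, right has 2 {J, C}.
          Root C: left subtree has 1 node {J}, right has 0 { }.
  Root Z: left subtree has 0 nodes { }, right has 2 {T, X}.
    Root T: left subtree has 0 nodes { }, right has 1 {X}.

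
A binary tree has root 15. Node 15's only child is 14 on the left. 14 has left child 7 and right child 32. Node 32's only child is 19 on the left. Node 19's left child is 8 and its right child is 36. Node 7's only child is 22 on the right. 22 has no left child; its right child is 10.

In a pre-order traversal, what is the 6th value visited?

Pre-order visits the node, then its left subtree, then its right subtree.
Visit 15.
At 15: go left to 14.
  Visit 14.
  At 14: go left to 7.
    Visit 7.
    At 7: no left child.
    At 7: go right to 22.
      Visit 22.
      At 22: no left child.
      At 22: go right to 10.
        10 is a leaf — visit 10.
  At 14: go right to 32.
    Visit 32.
    At 32: go left to 19.
      Visit 19.
      At 19: go left to 8.
        8 is a leaf — visit 8.
      At 19: go right to 36.
        36 is a leaf — visit 36.
    At 32: no right child.
At 15: no right child.
Full pre-order sequence: 15, 14, 7, 22, 10, 32, 19, 8, 36.

32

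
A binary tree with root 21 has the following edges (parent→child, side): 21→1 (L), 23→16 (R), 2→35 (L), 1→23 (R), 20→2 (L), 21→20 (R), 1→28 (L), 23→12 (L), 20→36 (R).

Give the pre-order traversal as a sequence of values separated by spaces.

21 1 28 23 12 16 20 2 35 36

Pre-order visits the node, then its left subtree, then its right subtree.
Visit 21.
At 21: go left to 1.
  Visit 1.
  At 1: go left to 28.
    28 is a leaf — visit 28.
  At 1: go right to 23.
    Visit 23.
    At 23: go left to 12.
      12 is a leaf — visit 12.
    At 23: go right to 16.
      16 is a leaf — visit 16.
At 21: go right to 20.
  Visit 20.
  At 20: go left to 2.
    Visit 2.
    At 2: go left to 35.
      35 is a leaf — visit 35.
    At 2: no right child.
  At 20: go right to 36.
    36 is a leaf — visit 36.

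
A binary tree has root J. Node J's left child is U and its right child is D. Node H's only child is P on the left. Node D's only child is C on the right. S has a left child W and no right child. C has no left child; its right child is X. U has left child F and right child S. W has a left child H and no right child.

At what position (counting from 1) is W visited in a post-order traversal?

Post-order visits the left subtree, then the right subtree, then the node.
At J: go left to U.
  At U: go left to F.
    F is a leaf — visit F.
  At U: go right to S.
    At S: go left to W.
      At W: go left to H.
        At H: go left to P.
          P is a leaf — visit P.
        At H: no right child.
        Visit H.
      At W: no right child.
      Visit W.
    At S: no right child.
    Visit S.
  Visit U.
At J: go right to D.
  At D: no left child.
  At D: go right to C.
    At C: no left child.
    At C: go right to X.
      X is a leaf — visit X.
    Visit C.
  Visit D.
Visit J.
Full post-order sequence: F, P, H, W, S, U, X, C, D, J.

4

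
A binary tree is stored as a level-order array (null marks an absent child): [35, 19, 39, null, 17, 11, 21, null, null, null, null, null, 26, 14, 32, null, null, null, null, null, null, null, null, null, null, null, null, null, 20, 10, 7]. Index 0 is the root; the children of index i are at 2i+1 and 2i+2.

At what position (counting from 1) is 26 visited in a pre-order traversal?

6

Pre-order visits the node, then its left subtree, then its right subtree.
Visit 35.
At 35: go left to 19.
  Visit 19.
  At 19: no left child.
  At 19: go right to 17.
    17 is a leaf — visit 17.
At 35: go right to 39.
  Visit 39.
  At 39: go left to 11.
    Visit 11.
    At 11: no left child.
    At 11: go right to 26.
      26 is a leaf — visit 26.
  At 39: go right to 21.
    Visit 21.
    At 21: go left to 14.
      Visit 14.
      At 14: no left child.
      At 14: go right to 20.
        20 is a leaf — visit 20.
    At 21: go right to 32.
      Visit 32.
      At 32: go left to 10.
        10 is a leaf — visit 10.
      At 32: go right to 7.
        7 is a leaf — visit 7.
Full pre-order sequence: 35, 19, 17, 39, 11, 26, 21, 14, 20, 32, 10, 7.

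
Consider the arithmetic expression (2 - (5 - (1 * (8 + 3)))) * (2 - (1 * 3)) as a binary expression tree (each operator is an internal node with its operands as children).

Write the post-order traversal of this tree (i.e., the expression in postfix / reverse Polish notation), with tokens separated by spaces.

2 5 1 8 3 + * - - 2 1 3 * - *

Post-order on an expression tree gives postfix notation: for each operator, emit left operand, right operand, then the operator.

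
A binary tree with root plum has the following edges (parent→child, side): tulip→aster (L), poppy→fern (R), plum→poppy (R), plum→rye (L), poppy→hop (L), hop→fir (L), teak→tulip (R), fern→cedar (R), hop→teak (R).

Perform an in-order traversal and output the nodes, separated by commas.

rye, plum, fir, hop, teak, aster, tulip, poppy, fern, cedar

In-order visits the left subtree, then the node, then the right subtree.
At plum: go left to rye.
  rye is a leaf — visit rye.
Visit plum.
At plum: go right to poppy.
  At poppy: go left to hop.
    At hop: go left to fir.
      fir is a leaf — visit fir.
    Visit hop.
    At hop: go right to teak.
      At teak: no left child.
      Visit teak.
      At teak: go right to tulip.
        At tulip: go left to aster.
          aster is a leaf — visit aster.
        Visit tulip.
        At tulip: no right child.
  Visit poppy.
  At poppy: go right to fern.
    At fern: no left child.
    Visit fern.
    At fern: go right to cedar.
      cedar is a leaf — visit cedar.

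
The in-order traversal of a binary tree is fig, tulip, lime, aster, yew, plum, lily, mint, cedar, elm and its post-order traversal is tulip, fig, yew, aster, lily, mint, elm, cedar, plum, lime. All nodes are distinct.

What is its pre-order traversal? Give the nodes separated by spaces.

The last element of post-order is the root; it splits in-order into left and right subtrees.
Root lime: left subtree has 2 nodes {fig, tulip}, right has 7 {aster, yew, plum, lily, mint, cedar, elm}.
  Root fig: left subtree has 0 nodes { }, right has 1 {tulip}.
  Root plum: left subtree has 2 nodes {aster, yew}, right has 4 {lily, mint, cedar, elm}.
    Root aster: left subtree has 0 nodes { }, right has 1 {yew}.
    Root cedar: left subtree has 2 nodes {lily, mint}, right has 1 {elm}.
      Root mint: left subtree has 1 node {lily}, right has 0 { }.

lime fig tulip plum aster yew cedar mint lily elm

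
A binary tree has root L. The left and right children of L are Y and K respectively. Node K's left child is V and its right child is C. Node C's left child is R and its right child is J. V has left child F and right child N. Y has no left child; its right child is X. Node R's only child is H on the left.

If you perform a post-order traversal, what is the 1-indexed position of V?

5

Post-order visits the left subtree, then the right subtree, then the node.
At L: go left to Y.
  At Y: no left child.
  At Y: go right to X.
    X is a leaf — visit X.
  Visit Y.
At L: go right to K.
  At K: go left to V.
    At V: go left to F.
      F is a leaf — visit F.
    At V: go right to N.
      N is a leaf — visit N.
    Visit V.
  At K: go right to C.
    At C: go left to R.
      At R: go left to H.
        H is a leaf — visit H.
      At R: no right child.
      Visit R.
    At C: go right to J.
      J is a leaf — visit J.
    Visit C.
  Visit K.
Visit L.
Full post-order sequence: X, Y, F, N, V, H, R, J, C, K, L.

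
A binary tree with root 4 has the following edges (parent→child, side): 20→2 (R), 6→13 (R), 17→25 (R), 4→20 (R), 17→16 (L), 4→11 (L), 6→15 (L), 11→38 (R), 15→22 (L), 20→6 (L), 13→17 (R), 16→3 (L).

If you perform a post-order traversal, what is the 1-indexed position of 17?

8

Post-order visits the left subtree, then the right subtree, then the node.
At 4: go left to 11.
  At 11: no left child.
  At 11: go right to 38.
    38 is a leaf — visit 38.
  Visit 11.
At 4: go right to 20.
  At 20: go left to 6.
    At 6: go left to 15.
      At 15: go left to 22.
        22 is a leaf — visit 22.
      At 15: no right child.
      Visit 15.
    At 6: go right to 13.
      At 13: no left child.
      At 13: go right to 17.
        At 17: go left to 16.
          At 16: go left to 3.
            3 is a leaf — visit 3.
          At 16: no right child.
          Visit 16.
        At 17: go right to 25.
          25 is a leaf — visit 25.
        Visit 17.
      Visit 13.
    Visit 6.
  At 20: go right to 2.
    2 is a leaf — visit 2.
  Visit 20.
Visit 4.
Full post-order sequence: 38, 11, 22, 15, 3, 16, 25, 17, 13, 6, 2, 20, 4.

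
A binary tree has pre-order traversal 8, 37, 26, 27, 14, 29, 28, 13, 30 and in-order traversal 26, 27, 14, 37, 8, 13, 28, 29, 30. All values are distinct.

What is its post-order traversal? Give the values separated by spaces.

The first element of pre-order is the root; it splits in-order into left and right subtrees.
Root 8: left subtree has 4 nodes {26, 27, 14, 37}, right has 4 {13, 28, 29, 30}.
  Root 37: left subtree has 3 nodes {26, 27, 14}, right has 0 { }.
    Root 26: left subtree has 0 nodes { }, right has 2 {27, 14}.
      Root 27: left subtree has 0 nodes { }, right has 1 {14}.
  Root 29: left subtree has 2 nodes {13, 28}, right has 1 {30}.
    Root 28: left subtree has 1 node {13}, right has 0 { }.

14 27 26 37 13 28 30 29 8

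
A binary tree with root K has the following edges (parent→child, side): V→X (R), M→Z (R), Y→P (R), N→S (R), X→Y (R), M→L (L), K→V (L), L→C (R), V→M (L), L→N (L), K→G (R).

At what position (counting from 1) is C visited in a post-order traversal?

3

Post-order visits the left subtree, then the right subtree, then the node.
At K: go left to V.
  At V: go left to M.
    At M: go left to L.
      At L: go left to N.
        At N: no left child.
        At N: go right to S.
          S is a leaf — visit S.
        Visit N.
      At L: go right to C.
        C is a leaf — visit C.
      Visit L.
    At M: go right to Z.
      Z is a leaf — visit Z.
    Visit M.
  At V: go right to X.
    At X: no left child.
    At X: go right to Y.
      At Y: no left child.
      At Y: go right to P.
        P is a leaf — visit P.
      Visit Y.
    Visit X.
  Visit V.
At K: go right to G.
  G is a leaf — visit G.
Visit K.
Full post-order sequence: S, N, C, L, Z, M, P, Y, X, V, G, K.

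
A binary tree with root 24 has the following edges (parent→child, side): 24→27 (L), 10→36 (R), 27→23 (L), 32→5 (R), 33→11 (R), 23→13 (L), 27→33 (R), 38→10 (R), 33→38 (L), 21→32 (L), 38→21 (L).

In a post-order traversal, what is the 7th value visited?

10

Post-order visits the left subtree, then the right subtree, then the node.
At 24: go left to 27.
  At 27: go left to 23.
    At 23: go left to 13.
      13 is a leaf — visit 13.
    At 23: no right child.
    Visit 23.
  At 27: go right to 33.
    At 33: go left to 38.
      At 38: go left to 21.
        At 21: go left to 32.
          At 32: no left child.
          At 32: go right to 5.
            5 is a leaf — visit 5.
          Visit 32.
        At 21: no right child.
        Visit 21.
      At 38: go right to 10.
        At 10: no left child.
        At 10: go right to 36.
          36 is a leaf — visit 36.
        Visit 10.
      Visit 38.
    At 33: go right to 11.
      11 is a leaf — visit 11.
    Visit 33.
  Visit 27.
At 24: no right child.
Visit 24.
Full post-order sequence: 13, 23, 5, 32, 21, 36, 10, 38, 11, 33, 27, 24.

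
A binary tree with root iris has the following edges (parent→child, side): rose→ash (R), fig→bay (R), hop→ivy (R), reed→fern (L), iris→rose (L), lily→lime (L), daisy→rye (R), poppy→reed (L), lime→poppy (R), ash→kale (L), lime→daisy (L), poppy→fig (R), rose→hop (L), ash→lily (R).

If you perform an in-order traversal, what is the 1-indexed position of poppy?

11

In-order visits the left subtree, then the node, then the right subtree.
At iris: go left to rose.
  At rose: go left to hop.
    At hop: no left child.
    Visit hop.
    At hop: go right to ivy.
      ivy is a leaf — visit ivy.
  Visit rose.
  At rose: go right to ash.
    At ash: go left to kale.
      kale is a leaf — visit kale.
    Visit ash.
    At ash: go right to lily.
      At lily: go left to lime.
        At lime: go left to daisy.
          At daisy: no left child.
          Visit daisy.
          At daisy: go right to rye.
            rye is a leaf — visit rye.
        Visit lime.
        At lime: go right to poppy.
          At poppy: go left to reed.
            At reed: go left to fern.
              fern is a leaf — visit fern.
            Visit reed.
            At reed: no right child.
          Visit poppy.
          At poppy: go right to fig.
            At fig: no left child.
            Visit fig.
            At fig: go right to bay.
              bay is a leaf — visit bay.
      Visit lily.
      At lily: no right child.
Visit iris.
At iris: no right child.
Full in-order sequence: hop, ivy, rose, kale, ash, daisy, rye, lime, fern, reed, poppy, fig, bay, lily, iris.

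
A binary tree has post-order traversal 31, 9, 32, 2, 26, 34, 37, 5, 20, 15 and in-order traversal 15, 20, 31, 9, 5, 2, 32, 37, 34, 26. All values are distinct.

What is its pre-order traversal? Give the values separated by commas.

The last element of post-order is the root; it splits in-order into left and right subtrees.
Root 15: left subtree has 0 nodes { }, right has 9 {20, 31, 9, 5, 2, 32, 37, 34, 26}.
  Root 20: left subtree has 0 nodes { }, right has 8 {31, 9, 5, 2, 32, 37, 34, 26}.
    Root 5: left subtree has 2 nodes {31, 9}, right has 5 {2, 32, 37, 34, 26}.
      Root 9: left subtree has 1 node {31}, right has 0 { }.
      Root 37: left subtree has 2 nodes {2, 32}, right has 2 {34, 26}.
        Root 2: left subtree has 0 nodes { }, right has 1 {32}.
        Root 34: left subtree has 0 nodes { }, right has 1 {26}.

15, 20, 5, 9, 31, 37, 2, 32, 34, 26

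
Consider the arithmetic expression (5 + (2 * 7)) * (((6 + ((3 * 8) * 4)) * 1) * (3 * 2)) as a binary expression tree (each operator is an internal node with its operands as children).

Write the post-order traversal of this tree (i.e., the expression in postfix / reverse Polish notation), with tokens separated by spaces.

Post-order on an expression tree gives postfix notation: for each operator, emit left operand, right operand, then the operator.

5 2 7 * + 6 3 8 * 4 * + 1 * 3 2 * * *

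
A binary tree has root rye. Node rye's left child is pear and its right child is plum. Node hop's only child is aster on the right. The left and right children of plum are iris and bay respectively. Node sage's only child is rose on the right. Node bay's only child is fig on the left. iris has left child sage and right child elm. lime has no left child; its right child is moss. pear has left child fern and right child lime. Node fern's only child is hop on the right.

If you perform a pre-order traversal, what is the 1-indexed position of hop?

4

Pre-order visits the node, then its left subtree, then its right subtree.
Visit rye.
At rye: go left to pear.
  Visit pear.
  At pear: go left to fern.
    Visit fern.
    At fern: no left child.
    At fern: go right to hop.
      Visit hop.
      At hop: no left child.
      At hop: go right to aster.
        aster is a leaf — visit aster.
  At pear: go right to lime.
    Visit lime.
    At lime: no left child.
    At lime: go right to moss.
      moss is a leaf — visit moss.
At rye: go right to plum.
  Visit plum.
  At plum: go left to iris.
    Visit iris.
    At iris: go left to sage.
      Visit sage.
      At sage: no left child.
      At sage: go right to rose.
        rose is a leaf — visit rose.
    At iris: go right to elm.
      elm is a leaf — visit elm.
  At plum: go right to bay.
    Visit bay.
    At bay: go left to fig.
      fig is a leaf — visit fig.
    At bay: no right child.
Full pre-order sequence: rye, pear, fern, hop, aster, lime, moss, plum, iris, sage, rose, elm, bay, fig.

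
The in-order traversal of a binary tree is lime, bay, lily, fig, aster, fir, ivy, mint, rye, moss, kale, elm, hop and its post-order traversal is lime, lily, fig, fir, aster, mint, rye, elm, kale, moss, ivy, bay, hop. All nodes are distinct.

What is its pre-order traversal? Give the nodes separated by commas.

The last element of post-order is the root; it splits in-order into left and right subtrees.
Root hop: left subtree has 12 nodes {lime, bay, lily, fig, aster, fir, ivy, mint, rye, moss, kale, elm}, right has 0 { }.
  Root bay: left subtree has 1 node {lime}, right has 10 {lily, fig, aster, fir, ivy, mint, rye, moss, kale, elm}.
    Root ivy: left subtree has 4 nodes {lily, fig, aster, fir}, right has 5 {mint, rye, moss, kale, elm}.
      Root aster: left subtree has 2 nodes {lily, fig}, right has 1 {fir}.
        Root fig: left subtree has 1 node {lily}, right has 0 { }.
      Root moss: left subtree has 2 nodes {mint, rye}, right has 2 {kale, elm}.
        Root rye: left subtree has 1 node {mint}, right has 0 { }.
        Root kale: left subtree has 0 nodes { }, right has 1 {elm}.

hop, bay, lime, ivy, aster, fig, lily, fir, moss, rye, mint, kale, elm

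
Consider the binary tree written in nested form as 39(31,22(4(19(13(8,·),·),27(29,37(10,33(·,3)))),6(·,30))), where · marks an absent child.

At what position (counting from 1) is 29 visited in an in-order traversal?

7

In-order visits the left subtree, then the node, then the right subtree.
At 39: go left to 31.
  31 is a leaf — visit 31.
Visit 39.
At 39: go right to 22.
  At 22: go left to 4.
    At 4: go left to 19.
      At 19: go left to 13.
        At 13: go left to 8.
          8 is a leaf — visit 8.
        Visit 13.
        At 13: no right child.
      Visit 19.
      At 19: no right child.
    Visit 4.
    At 4: go right to 27.
      At 27: go left to 29.
        29 is a leaf — visit 29.
      Visit 27.
      At 27: go right to 37.
        At 37: go left to 10.
          10 is a leaf — visit 10.
        Visit 37.
        At 37: go right to 33.
          At 33: no left child.
          Visit 33.
          At 33: go right to 3.
            3 is a leaf — visit 3.
  Visit 22.
  At 22: go right to 6.
    At 6: no left child.
    Visit 6.
    At 6: go right to 30.
      30 is a leaf — visit 30.
Full in-order sequence: 31, 39, 8, 13, 19, 4, 29, 27, 10, 37, 33, 3, 22, 6, 30.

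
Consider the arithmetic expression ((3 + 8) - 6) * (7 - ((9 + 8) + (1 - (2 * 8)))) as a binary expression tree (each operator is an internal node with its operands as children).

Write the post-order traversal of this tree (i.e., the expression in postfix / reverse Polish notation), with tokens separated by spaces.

3 8 + 6 - 7 9 8 + 1 2 8 * - + - *

Post-order on an expression tree gives postfix notation: for each operator, emit left operand, right operand, then the operator.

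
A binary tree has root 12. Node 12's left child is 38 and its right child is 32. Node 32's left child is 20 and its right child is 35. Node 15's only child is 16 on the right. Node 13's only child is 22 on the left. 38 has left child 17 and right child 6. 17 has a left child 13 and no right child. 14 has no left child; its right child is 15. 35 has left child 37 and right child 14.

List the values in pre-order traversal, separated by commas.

Pre-order visits the node, then its left subtree, then its right subtree.
Visit 12.
At 12: go left to 38.
  Visit 38.
  At 38: go left to 17.
    Visit 17.
    At 17: go left to 13.
      Visit 13.
      At 13: go left to 22.
        22 is a leaf — visit 22.
      At 13: no right child.
    At 17: no right child.
  At 38: go right to 6.
    6 is a leaf — visit 6.
At 12: go right to 32.
  Visit 32.
  At 32: go left to 20.
    20 is a leaf — visit 20.
  At 32: go right to 35.
    Visit 35.
    At 35: go left to 37.
      37 is a leaf — visit 37.
    At 35: go right to 14.
      Visit 14.
      At 14: no left child.
      At 14: go right to 15.
        Visit 15.
        At 15: no left child.
        At 15: go right to 16.
          16 is a leaf — visit 16.

12, 38, 17, 13, 22, 6, 32, 20, 35, 37, 14, 15, 16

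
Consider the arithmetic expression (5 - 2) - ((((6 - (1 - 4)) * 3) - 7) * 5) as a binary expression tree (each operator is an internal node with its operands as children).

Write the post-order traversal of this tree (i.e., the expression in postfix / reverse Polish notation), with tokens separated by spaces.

5 2 - 6 1 4 - - 3 * 7 - 5 * -

Post-order on an expression tree gives postfix notation: for each operator, emit left operand, right operand, then the operator.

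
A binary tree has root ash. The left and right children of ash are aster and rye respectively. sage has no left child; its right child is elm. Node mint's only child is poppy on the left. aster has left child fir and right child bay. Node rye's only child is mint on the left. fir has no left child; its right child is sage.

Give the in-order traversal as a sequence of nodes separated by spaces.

In-order visits the left subtree, then the node, then the right subtree.
At ash: go left to aster.
  At aster: go left to fir.
    At fir: no left child.
    Visit fir.
    At fir: go right to sage.
      At sage: no left child.
      Visit sage.
      At sage: go right to elm.
        elm is a leaf — visit elm.
  Visit aster.
  At aster: go right to bay.
    bay is a leaf — visit bay.
Visit ash.
At ash: go right to rye.
  At rye: go left to mint.
    At mint: go left to poppy.
      poppy is a leaf — visit poppy.
    Visit mint.
    At mint: no right child.
  Visit rye.
  At rye: no right child.

fir sage elm aster bay ash poppy mint rye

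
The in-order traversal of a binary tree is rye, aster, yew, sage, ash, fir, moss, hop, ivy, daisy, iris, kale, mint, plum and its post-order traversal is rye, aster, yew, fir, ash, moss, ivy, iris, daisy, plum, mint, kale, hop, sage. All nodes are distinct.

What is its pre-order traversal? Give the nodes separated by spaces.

The last element of post-order is the root; it splits in-order into left and right subtrees.
Root sage: left subtree has 3 nodes {rye, aster, yew}, right has 10 {ash, fir, moss, hop, ivy, daisy, iris, kale, mint, plum}.
  Root yew: left subtree has 2 nodes {rye, aster}, right has 0 { }.
    Root aster: left subtree has 1 node {rye}, right has 0 { }.
  Root hop: left subtree has 3 nodes {ash, fir, moss}, right has 6 {ivy, daisy, iris, kale, mint, plum}.
    Root moss: left subtree has 2 nodes {ash, fir}, right has 0 { }.
      Root ash: left subtree has 0 nodes { }, right has 1 {fir}.
    Root kale: left subtree has 3 nodes {ivy, daisy, iris}, right has 2 {mint, plum}.
      Root daisy: left subtree has 1 node {ivy}, right has 1 {iris}.
      Root mint: left subtree has 0 nodes { }, right has 1 {plum}.

sage yew aster rye hop moss ash fir kale daisy ivy iris mint plum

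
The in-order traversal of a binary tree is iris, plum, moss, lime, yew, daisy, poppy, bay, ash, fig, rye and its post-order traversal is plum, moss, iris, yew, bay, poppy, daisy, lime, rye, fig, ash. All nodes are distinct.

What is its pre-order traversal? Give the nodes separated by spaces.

The last element of post-order is the root; it splits in-order into left and right subtrees.
Root ash: left subtree has 8 nodes {iris, plum, moss, lime, yew, daisy, poppy, bay}, right has 2 {fig, rye}.
  Root lime: left subtree has 3 nodes {iris, plum, moss}, right has 4 {yew, daisy, poppy, bay}.
    Root iris: left subtree has 0 nodes { }, right has 2 {plum, moss}.
      Root moss: left subtree has 1 node {plum}, right has 0 { }.
    Root daisy: left subtree has 1 node {yew}, right has 2 {poppy, bay}.
      Root poppy: left subtree has 0 nodes { }, right has 1 {bay}.
  Root fig: left subtree has 0 nodes { }, right has 1 {rye}.

ash lime iris moss plum daisy yew poppy bay fig rye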